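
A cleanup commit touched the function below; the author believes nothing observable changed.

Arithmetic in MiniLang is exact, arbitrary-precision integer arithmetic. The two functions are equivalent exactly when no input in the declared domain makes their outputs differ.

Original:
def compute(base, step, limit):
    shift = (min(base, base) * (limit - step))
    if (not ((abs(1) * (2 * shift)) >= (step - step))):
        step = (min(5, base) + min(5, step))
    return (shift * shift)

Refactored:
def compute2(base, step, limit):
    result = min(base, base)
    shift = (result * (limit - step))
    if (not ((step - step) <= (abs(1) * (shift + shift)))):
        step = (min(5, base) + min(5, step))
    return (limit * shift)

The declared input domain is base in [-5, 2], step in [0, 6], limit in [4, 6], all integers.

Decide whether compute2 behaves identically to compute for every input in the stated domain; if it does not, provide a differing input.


At base=-5, step=0, limit=4: compute gives 400, compute2 gives -80.
verdict: not equivalent; witness: base=-5, step=0, limit=4


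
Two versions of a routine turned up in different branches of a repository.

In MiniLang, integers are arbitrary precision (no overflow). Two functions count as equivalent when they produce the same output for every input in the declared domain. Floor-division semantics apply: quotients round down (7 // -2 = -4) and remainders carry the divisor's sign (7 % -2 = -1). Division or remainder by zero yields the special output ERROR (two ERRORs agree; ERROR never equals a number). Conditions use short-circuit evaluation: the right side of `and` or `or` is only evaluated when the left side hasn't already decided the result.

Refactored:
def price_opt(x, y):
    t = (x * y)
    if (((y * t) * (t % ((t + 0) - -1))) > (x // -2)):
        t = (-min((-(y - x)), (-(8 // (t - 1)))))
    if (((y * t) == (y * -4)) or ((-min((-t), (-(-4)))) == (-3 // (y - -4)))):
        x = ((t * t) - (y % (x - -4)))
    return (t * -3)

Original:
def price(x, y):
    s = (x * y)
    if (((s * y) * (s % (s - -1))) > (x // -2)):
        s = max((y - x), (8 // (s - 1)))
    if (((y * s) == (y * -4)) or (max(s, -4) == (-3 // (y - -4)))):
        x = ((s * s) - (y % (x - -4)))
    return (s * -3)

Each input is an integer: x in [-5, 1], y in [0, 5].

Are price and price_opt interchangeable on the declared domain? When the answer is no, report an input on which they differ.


Differences: arithmetic usage differs; also min/max/abs usage differs; also constant usage differs; also local variable names differ — yet all 42 inputs agree.
verdict: equivalent


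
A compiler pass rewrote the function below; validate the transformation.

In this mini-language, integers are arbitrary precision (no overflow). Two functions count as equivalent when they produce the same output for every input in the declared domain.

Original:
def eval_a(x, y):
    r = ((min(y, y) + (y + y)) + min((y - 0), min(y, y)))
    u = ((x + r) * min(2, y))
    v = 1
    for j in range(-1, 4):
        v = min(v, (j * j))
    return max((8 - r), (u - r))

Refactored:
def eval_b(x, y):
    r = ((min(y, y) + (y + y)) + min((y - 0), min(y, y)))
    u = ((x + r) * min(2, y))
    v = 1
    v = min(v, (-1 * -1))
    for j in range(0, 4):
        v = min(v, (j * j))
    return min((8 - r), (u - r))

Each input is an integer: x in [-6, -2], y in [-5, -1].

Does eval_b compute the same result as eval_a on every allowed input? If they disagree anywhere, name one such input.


These are not equivalent — on x=-6, y=-5 the outputs split (150 vs 28).
eval_a: r=-20, then u=130, then v=1, then (j=-1), then v=1, then (j=0), then v=0, then (j=1), then v=0, then (j=2), then v=0, then (j=3), then v=0, then returns 150
eval_b: r=-20, then u=130, then v=1, then v=1, then (j=0), then v=0, then (j=1), then v=0, then (j=2), then v=0, then (j=3), then v=0, then returns 28
verdict: not equivalent; witness: x=-6, y=-5


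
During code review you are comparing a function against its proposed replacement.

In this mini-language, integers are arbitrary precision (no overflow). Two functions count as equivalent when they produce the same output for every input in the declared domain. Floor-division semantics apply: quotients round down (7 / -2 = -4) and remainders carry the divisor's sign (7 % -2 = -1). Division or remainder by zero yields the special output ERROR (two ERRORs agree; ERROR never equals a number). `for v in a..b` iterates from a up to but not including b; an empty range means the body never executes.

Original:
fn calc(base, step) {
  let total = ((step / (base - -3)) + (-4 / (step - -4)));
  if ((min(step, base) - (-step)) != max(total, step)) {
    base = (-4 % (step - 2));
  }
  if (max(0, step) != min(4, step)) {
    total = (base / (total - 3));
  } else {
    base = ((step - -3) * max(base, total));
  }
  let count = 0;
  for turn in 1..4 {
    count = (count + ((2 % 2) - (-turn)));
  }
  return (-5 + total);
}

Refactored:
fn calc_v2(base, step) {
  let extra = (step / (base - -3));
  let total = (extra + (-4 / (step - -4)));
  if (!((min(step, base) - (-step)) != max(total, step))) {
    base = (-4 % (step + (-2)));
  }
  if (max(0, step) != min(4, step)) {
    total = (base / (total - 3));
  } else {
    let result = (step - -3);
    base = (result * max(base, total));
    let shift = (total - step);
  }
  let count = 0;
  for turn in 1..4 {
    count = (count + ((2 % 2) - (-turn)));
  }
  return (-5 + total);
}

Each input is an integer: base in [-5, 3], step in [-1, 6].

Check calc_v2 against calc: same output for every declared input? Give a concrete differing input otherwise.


The rewrite breaks on base=-5, step=-1, where the results are -5 and -4.
calc: total=-2, then ((min(step, base) - (-step)) != max(total, step)) is true, then base=-1, then (max(0, step) != min(4, step)) is true, then total=0, then count=0, then (turn=1), then count=1, then (turn=2), then count=3, then (turn=3), then count=6, then returns -5
calc_v2: extra=0, then total=-2, then (!((min(step, base) - (-step)) != max(total, step))) is false, then (max(0, step) != min(4, step)) is true, then total=1, then count=0, then (turn=1), then count=1, then (turn=2), then count=3, then (turn=3), then count=6, then returns -4
verdict: not equivalent; witness: base=-5, step=-1


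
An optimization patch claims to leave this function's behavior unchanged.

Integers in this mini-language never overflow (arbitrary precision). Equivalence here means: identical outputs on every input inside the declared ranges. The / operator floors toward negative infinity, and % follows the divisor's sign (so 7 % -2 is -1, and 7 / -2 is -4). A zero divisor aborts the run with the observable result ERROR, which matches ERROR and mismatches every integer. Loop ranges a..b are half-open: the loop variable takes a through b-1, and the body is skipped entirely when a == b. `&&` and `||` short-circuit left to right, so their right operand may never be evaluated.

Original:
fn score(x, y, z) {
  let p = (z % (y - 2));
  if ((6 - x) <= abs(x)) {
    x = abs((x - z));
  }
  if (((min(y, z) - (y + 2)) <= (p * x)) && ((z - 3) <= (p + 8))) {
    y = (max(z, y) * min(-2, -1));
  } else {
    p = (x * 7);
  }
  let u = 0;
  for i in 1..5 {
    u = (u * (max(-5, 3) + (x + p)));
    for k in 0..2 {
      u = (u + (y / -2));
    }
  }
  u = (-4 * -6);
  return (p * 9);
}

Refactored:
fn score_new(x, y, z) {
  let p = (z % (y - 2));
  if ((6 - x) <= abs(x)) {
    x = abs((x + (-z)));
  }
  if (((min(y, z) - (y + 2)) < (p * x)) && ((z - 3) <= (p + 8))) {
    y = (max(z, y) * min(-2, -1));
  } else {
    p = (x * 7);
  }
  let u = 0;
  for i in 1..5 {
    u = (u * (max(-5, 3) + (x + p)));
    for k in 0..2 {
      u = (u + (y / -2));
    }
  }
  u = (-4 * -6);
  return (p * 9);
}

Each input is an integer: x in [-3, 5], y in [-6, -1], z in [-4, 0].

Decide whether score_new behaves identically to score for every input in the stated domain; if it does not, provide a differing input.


There is a counterexample at x=1, y=-6, z=-2: -18 on one side, 63 on the other.
score: p becomes -2; next ((6 - x) <= abs(x)) evaluates to false; next (((min(y, z) - (y + 2)) <= (p * x)) && ((z - 3) <= (p + 8))) evaluates to true; next y becomes 4; next u becomes 0; next at i=1:; next u becomes 0; next at k=0:; next u becomes -2; next at k=1:; next u becomes -4; next at i=2:; next u becomes -8; next at k=0:; next u becomes -10; next at k=1:; next u becomes -12; next at i=3:; next u becomes -24; next at k=0:; next u becomes -26; next at k=1:; next u becomes -28; next at i=4:; next u becomes -56; next at k=0:; next u becomes -58; next at k=1:; next u becomes -60; next u becomes 24; next final value -18
score_new: p becomes -2; next ((6 - x) <= abs(x)) evaluates to false; next (((min(y, z) - (y + 2)) < (p * x)) && ((z - 3) <= (p + 8))) evaluates to false; next p becomes 7; next u becomes 0; next at i=1:; next u becomes 0; next at k=0:; next u becomes 3; next at k=1:; next u becomes 6; next at i=2:; next u becomes 66; next at k=0:; next u becomes 69; next at k=1:; next u becomes 72; next at i=3:; next u becomes 792; next at k=0:; next u becomes 795; next at k=1:; next u becomes 798; next at i=4:; next u becomes 8778; next at k=0:; next u becomes 8781; next at k=1:; next u becomes 8784; next u becomes 24; next final value 63
verdict: not equivalent; witness: x=1, y=-6, z=-2


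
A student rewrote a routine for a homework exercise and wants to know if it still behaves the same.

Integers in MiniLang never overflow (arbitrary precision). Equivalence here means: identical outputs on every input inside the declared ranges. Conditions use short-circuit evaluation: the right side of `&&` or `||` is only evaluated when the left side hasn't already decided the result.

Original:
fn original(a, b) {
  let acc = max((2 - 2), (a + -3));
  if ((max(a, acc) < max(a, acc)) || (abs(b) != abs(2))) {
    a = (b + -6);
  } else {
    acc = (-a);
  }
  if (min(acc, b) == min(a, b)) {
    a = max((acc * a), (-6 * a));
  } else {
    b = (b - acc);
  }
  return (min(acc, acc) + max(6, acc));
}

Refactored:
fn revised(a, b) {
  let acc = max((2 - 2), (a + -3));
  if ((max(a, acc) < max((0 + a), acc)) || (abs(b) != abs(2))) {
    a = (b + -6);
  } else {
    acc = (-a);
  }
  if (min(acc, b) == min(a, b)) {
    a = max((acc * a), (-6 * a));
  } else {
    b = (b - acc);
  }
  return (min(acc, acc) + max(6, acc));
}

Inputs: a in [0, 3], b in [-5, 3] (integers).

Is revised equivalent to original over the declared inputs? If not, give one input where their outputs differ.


The two are interchangeable: constant usage differs, arithmetic usage differs, and every declared input agrees.
Tracing a=2, b=-3: original: acc becomes 0; next ((max(a, acc) < max(a, acc)) || (abs(b) != abs(2))) evaluates to true; next a becomes -9; next (min(acc, b) == min(a, b)) evaluates to false; next b becomes -3; next final value 6 | revised: acc becomes 0; next ((max(a, acc) < max((0 + a), acc)) || (abs(b) != abs(2))) evaluates to true; next a becomes -9; next (min(acc, b) == min(a, b)) evaluates to false; next b becomes -3; next final value 6 — matching result 6.
Every one of the 36 inputs gives matching results.
verdict: equivalent


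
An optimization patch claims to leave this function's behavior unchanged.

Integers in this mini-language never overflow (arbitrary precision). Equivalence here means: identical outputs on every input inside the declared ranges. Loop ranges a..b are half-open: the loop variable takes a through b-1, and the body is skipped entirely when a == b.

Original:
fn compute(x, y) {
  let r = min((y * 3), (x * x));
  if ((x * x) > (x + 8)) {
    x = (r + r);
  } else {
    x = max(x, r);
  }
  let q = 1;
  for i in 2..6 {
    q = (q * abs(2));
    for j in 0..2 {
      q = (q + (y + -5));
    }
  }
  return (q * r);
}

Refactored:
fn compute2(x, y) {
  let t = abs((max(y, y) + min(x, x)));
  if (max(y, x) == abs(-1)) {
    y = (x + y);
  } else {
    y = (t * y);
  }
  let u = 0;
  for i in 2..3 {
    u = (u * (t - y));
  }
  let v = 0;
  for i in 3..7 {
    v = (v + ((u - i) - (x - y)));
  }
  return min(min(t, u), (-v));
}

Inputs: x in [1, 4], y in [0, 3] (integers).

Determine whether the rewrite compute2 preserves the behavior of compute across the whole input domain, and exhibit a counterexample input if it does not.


Take x=1, y=1.
compute: r := 1 | ((x * x) > (x + 8)): false | x := 1 | q := 1 | iter i=2: | q := 2 | iter j=0: | q := -2 | iter j=1: | q := -6 | iter i=3: | q := -12 | iter j=0: | q := -16 | iter j=1: | q := -20 | iter i=4: | q := -40 | iter j=0: | q := -44 | iter j=1: | q := -48 | iter i=5: | q := -96 | iter j=0: | q := -100 | iter j=1: | q := -104 | result -104
compute2: t := 2 | (max(y, x) == abs(-1)): true | y := 2 | u := 0 | iter i=2: | u := 0 | v := 0 | iter i=3: | v := -2 | iter i=4: | v := -5 | iter i=5: | v := -9 | iter i=6: | v := -14 | result 0
-104 vs 0 — the two versions disagree here.
verdict: not equivalent; witness: x=1, y=1


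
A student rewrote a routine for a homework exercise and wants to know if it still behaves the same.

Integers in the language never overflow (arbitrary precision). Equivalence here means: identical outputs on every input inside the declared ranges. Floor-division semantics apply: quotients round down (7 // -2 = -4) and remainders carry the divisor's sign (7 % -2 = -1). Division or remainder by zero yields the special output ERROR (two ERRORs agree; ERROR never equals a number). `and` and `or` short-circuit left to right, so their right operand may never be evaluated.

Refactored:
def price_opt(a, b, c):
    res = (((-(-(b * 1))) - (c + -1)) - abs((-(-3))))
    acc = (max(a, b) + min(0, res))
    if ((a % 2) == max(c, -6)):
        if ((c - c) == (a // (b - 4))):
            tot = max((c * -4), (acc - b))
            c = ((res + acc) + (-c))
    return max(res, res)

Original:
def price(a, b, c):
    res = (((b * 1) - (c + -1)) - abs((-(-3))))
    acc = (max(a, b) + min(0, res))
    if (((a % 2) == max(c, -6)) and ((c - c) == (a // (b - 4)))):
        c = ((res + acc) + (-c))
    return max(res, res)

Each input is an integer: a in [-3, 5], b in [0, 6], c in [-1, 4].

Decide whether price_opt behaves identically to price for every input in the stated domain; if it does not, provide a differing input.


Behavior is preserved: although boolean connective usage differs; and local variable names differ; and constant usage differs; and statement counts differ; and branching structure differs; and min/max/abs usage differs; and arithmetic usage differs, the outputs never diverge.
Spot check at a=5, b=0, c=1 — price: res = -3; acc = 2; (((a % 2) == max(c, -6)) and ((c - c) == (a // (b - 4)))) -> false; return -3. price_opt: res = -3; acc = 2; ((a % 2) == max(c, -6)) -> true; ((c - c) == (a // (b - 4))) -> false; return -3. Both give -3.
Checked all 378 inputs in the declared domain: the outputs agree on every one.
verdict: equivalent


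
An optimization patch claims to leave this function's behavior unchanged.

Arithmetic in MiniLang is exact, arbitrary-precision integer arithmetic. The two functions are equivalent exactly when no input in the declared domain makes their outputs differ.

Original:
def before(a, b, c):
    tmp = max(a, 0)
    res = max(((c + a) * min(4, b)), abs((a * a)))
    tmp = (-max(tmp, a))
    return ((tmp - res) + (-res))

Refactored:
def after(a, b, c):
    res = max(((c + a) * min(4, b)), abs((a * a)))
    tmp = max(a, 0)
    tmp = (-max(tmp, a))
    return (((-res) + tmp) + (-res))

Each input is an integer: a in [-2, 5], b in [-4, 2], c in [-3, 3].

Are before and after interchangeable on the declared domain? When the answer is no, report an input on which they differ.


Comparing the listings, the differences include: arithmetic usage differs.
As a probe, take a=-1, b=-1, c=2: before runs tmp=0, then res=1, then tmp=0, then returns -2; after runs res=1, then tmp=0, then tmp=0, then returns -2; both end at -2.
Checked all 392 inputs in the declared domain: the outputs agree on every one.
verdict: equivalent


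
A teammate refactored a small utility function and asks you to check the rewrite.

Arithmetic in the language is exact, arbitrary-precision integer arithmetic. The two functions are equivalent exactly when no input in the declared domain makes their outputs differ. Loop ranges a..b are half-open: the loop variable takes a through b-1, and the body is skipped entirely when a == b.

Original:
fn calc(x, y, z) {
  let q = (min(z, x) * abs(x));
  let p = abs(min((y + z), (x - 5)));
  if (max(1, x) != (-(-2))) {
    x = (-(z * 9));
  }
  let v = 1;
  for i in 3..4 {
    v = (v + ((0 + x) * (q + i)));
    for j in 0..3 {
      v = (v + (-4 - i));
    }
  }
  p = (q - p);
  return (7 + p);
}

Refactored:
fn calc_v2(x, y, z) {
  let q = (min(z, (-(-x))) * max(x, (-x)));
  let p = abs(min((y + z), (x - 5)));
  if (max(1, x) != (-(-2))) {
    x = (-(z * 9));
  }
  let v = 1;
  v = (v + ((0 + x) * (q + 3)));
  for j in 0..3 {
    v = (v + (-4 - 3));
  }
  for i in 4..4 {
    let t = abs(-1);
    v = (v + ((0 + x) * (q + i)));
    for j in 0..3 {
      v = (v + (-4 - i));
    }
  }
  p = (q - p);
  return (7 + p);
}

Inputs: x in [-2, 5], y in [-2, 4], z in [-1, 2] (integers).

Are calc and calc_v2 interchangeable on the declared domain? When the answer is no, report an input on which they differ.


This is a faithful refactor — min/max/abs usage differs, plus statement counts differ, plus arithmetic usage differs, plus local variable names differ, plus constant usage differs, plus loop structure differs, but the computed results match everywhere.
As a probe, take x=0, y=-2, z=0: calc runs q=0, then p=5, then (max(1, x) != (-(-2))) is true, then x=0, then v=1, then (i=3), then v=1, then (j=0), then v=-6, then (j=1), then v=-13, then (j=2), then v=-20, then p=-5, then returns 2; calc_v2 runs q=0, then p=5, then (max(1, x) != (-(-2))) is true, then x=0, then v=1, then v=1, then (j=0), then v=-6, then (j=1), then v=-13, then (j=2), then v=-20, then the loop over i runs zero times, then p=-5, then returns 2; both end at 2.
Across all 224 domain points the two functions coincide.
verdict: equivalent


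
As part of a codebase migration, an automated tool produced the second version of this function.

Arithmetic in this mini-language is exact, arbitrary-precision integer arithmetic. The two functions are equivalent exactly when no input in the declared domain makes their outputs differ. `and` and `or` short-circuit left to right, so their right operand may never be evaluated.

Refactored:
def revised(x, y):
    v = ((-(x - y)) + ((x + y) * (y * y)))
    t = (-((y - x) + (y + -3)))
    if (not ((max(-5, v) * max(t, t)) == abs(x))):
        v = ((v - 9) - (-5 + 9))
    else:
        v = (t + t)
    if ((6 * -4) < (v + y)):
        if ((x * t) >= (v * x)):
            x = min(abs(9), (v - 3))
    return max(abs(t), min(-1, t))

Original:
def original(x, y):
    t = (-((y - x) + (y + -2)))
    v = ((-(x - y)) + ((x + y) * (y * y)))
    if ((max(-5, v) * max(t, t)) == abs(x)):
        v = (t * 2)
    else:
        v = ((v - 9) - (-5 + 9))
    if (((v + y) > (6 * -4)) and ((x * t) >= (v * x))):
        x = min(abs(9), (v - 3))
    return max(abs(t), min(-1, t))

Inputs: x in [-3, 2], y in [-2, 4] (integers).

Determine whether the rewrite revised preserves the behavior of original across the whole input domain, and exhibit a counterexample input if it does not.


Take x=-3, y=-2.
original: t=3, then v=-19, then ((max(-5, v) * max(t, t)) == abs(x)) is false, then v=-32, then (((v + y) > (6 * -4)) and ((x * t) >= (v * x))) is false, then returns 3
revised: v=-19, then t=4, then (not ((max(-5, v) * max(t, t)) == abs(x))) is true, then v=-32, then ((6 * -4) < (v + y)) is false, then returns 4
3 != 4, so the rewrite changes behavior.
verdict: not equivalent; witness: x=-3, y=-2


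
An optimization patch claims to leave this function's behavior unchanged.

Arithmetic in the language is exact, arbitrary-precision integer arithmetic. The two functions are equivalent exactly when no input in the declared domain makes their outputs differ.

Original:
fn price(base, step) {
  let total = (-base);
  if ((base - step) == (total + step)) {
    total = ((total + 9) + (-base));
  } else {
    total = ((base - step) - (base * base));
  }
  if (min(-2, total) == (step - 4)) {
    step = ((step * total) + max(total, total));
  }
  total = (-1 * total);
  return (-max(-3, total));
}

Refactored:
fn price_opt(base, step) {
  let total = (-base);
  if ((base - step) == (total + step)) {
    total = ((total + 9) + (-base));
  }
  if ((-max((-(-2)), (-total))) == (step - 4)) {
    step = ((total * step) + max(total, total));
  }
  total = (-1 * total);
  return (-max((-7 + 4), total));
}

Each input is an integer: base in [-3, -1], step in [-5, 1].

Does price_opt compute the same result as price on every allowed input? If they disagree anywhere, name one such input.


Run the pair on base=-3, step=-5.
price: total=3, then ((base - step) == (total + step)) is false, then total=-7, then (min(-2, total) == (step - 4)) is false, then total=7, then returns -7
price_opt: total=3, then ((base - step) == (total + step)) is false, then ((-max((-(-2)), (-total))) == (step - 4)) is false, then total=-3, then returns 3
-7 != 3, so the rewrite changes behavior.
verdict: not equivalent; witness: base=-3, step=-5


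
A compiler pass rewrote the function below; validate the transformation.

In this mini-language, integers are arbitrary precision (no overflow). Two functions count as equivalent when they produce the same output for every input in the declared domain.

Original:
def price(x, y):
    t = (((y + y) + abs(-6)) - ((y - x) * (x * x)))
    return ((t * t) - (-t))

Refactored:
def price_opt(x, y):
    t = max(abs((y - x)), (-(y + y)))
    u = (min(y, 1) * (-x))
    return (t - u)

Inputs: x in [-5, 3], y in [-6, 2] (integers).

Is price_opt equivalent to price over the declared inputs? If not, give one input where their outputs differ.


On input x=-5, y=-6, price returns 380 while price_opt returns 42.
verdict: not equivalent; witness: x=-5, y=-6


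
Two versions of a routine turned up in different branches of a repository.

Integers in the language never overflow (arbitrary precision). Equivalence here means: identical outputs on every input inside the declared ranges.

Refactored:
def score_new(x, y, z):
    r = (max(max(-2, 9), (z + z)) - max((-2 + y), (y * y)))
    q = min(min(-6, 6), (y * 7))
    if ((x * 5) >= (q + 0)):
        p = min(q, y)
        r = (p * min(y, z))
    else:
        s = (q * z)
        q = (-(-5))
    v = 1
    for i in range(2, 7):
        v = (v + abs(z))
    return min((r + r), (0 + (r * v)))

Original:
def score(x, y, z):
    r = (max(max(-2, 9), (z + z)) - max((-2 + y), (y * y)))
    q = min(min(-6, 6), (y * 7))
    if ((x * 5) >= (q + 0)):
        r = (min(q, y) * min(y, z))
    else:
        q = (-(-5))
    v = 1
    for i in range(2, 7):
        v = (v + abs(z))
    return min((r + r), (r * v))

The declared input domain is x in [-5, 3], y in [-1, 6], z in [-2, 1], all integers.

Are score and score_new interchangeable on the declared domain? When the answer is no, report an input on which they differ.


This is a faithful refactor — arithmetic usage differs, and statement counts differ, and constant usage differs, and local variable names differ, but the computed results match everywhere.
As a probe, take x=-3, y=5, z=0: score runs r becomes -16; next q becomes -6; next ((x * 5) >= (q + 0)) evaluates to false; next q becomes 5; next v becomes 1; next at i=2:; next v becomes 1; next at i=3:; next v becomes 1; next at i=4:; next v becomes 1; next at i=5:; next v becomes 1; next at i=6:; next v becomes 1; next final value -32; score_new runs r becomes -16; next q becomes -6; next ((x * 5) >= (q + 0)) evaluates to false; next s becomes 0; next q becomes 5; next v becomes 1; next at i=2:; next v becomes 1; next at i=3:; next v becomes 1; next at i=4:; next v becomes 1; next at i=5:; next v becomes 1; next at i=6:; next v becomes 1; next final value -32; both end at -32.
Every one of the 288 inputs gives matching results.
verdict: equivalent


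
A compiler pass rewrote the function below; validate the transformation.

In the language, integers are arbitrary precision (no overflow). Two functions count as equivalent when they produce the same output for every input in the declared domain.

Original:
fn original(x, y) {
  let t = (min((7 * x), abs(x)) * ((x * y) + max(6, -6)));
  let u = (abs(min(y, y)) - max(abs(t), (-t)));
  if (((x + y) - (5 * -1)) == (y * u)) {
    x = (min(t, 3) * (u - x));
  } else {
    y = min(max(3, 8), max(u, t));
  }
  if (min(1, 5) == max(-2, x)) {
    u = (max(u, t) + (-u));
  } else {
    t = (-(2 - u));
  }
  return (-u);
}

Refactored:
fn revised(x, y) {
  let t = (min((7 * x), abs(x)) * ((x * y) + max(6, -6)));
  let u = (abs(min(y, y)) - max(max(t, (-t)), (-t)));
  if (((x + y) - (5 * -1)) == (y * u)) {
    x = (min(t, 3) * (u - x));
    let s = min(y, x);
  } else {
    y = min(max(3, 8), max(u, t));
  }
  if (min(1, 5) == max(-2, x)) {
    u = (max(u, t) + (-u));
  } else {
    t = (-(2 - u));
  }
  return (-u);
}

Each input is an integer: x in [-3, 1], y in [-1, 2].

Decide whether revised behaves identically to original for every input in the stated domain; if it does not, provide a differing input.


Differences: min/max/abs usage differs; also local variable names differ; also statement counts differ — yet all 20 inputs agree.
verdict: equivalent


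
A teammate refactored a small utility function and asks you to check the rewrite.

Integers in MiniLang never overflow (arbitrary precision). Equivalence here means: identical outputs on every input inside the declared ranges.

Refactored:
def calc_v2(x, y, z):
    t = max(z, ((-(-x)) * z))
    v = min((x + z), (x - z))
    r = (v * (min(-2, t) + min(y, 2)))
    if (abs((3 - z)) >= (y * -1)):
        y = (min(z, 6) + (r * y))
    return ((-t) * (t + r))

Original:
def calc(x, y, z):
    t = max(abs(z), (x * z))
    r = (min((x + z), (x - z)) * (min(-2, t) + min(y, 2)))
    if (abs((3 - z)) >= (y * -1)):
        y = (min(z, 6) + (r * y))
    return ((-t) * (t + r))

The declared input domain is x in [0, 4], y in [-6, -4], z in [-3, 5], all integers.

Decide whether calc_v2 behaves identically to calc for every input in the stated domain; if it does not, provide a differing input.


Run the pair on x=0, y=-6, z=-3.
calc: t=3, then r=24, then (abs((3 - z)) >= (y * -1)) is true, then y=-147, then returns -81
calc_v2: t=0, then v=-3, then r=24, then (abs((3 - z)) >= (y * -1)) is true, then y=-147, then returns 0
-81 != 0, so the rewrite changes behavior.
verdict: not equivalent; witness: x=0, y=-6, z=-3


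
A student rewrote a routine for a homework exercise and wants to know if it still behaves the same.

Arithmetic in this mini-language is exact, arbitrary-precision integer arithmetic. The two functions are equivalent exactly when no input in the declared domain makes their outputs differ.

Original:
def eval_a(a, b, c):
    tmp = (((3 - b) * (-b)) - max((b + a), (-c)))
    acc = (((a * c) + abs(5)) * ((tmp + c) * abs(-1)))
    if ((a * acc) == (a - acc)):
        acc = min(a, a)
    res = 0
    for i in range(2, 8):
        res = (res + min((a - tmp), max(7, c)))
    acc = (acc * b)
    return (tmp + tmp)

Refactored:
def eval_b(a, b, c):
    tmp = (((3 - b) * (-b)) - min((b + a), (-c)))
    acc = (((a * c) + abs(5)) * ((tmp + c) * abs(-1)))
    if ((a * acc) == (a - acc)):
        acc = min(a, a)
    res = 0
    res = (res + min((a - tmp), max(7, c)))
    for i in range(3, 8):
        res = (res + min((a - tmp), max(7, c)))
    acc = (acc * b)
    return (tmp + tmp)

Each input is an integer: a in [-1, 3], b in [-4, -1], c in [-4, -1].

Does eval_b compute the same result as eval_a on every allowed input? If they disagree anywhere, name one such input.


Not equivalent: a=-1, b=-4, c=-4 separates them (48 vs 66).
eval_a: tmp=24, then acc=180, then ((a * acc) == (a - acc)) is false, then res=0, then (i=2), then res=-25, then (i=3), then res=-50, then (i=4), then res=-75, then (i=5), then res=-100, then (i=6), then res=-125, then (i=7), then res=-150, then acc=-720, then returns 48
eval_b: tmp=33, then acc=261, then ((a * acc) == (a - acc)) is false, then res=0, then res=-34, then (i=3), then res=-68, then (i=4), then res=-102, then (i=5), then res=-136, then (i=6), then res=-170, then (i=7), then res=-204, then acc=-1044, then returns 66
verdict: not equivalent; witness: a=-1, b=-4, c=-4


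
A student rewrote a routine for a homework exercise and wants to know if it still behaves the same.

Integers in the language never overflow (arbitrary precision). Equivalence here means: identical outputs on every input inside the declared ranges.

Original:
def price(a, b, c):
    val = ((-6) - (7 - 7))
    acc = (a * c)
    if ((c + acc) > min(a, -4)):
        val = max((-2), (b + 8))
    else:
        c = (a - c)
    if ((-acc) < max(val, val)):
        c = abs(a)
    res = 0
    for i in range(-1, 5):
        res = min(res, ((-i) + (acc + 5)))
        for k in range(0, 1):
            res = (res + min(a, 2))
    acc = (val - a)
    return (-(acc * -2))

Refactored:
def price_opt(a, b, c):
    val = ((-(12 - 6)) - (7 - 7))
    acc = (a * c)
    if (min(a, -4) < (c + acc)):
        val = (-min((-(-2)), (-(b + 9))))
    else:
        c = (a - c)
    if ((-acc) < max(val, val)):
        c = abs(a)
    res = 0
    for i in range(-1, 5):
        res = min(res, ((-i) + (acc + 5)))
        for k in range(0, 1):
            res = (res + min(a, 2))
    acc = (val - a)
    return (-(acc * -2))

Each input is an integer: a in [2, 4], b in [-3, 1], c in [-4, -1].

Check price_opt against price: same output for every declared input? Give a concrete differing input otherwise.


Consider the input a=2, b=-3, c=-1.
price: val=-6, then acc=-2, then ((c + acc) > min(a, -4)) is true, then val=5, then ((-acc) < max(val, val)) is true, then c=2, then res=0, then (i=-1), then res=0, then (k=0), then res=2, then (i=0), then res=2, then (k=0), then res=4, then (i=1), then res=2, then (k=0), then res=4, then (i=2), then res=1, then (k=0), then res=3, then (i=3), then res=0, then (k=0), then res=2, then (i=4), then res=-1, then (k=0), then res=1, then acc=3, then returns 6
price_opt: val=-6, then acc=-2, then (min(a, -4) < (c + acc)) is true, then val=6, then ((-acc) < max(val, val)) is true, then c=2, then res=0, then (i=-1), then res=0, then (k=0), then res=2, then (i=0), then res=2, then (k=0), then res=4, then (i=1), then res=2, then (k=0), then res=4, then (i=2), then res=1, then (k=0), then res=3, then (i=3), then res=0, then (k=0), then res=2, then (i=4), then res=-1, then (k=0), then res=1, then acc=4, then returns 8
6 vs 8 — the two versions disagree here.
verdict: not equivalent; witness: a=2, b=-3, c=-1


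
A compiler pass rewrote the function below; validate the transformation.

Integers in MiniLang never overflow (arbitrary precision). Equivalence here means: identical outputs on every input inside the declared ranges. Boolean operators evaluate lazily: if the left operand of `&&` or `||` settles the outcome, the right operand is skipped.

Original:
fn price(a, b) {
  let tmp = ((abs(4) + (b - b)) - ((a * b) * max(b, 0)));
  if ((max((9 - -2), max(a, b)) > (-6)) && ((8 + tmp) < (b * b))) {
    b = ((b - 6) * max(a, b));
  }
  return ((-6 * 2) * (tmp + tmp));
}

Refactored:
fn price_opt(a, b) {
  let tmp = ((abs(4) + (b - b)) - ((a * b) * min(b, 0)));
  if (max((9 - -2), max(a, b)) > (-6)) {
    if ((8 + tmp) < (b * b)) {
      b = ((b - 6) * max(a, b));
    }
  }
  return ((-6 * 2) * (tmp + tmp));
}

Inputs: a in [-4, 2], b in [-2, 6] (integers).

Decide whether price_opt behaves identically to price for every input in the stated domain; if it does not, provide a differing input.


The rewrite breaks on a=-4, b=-2, where the results are -96 and -480.
price: tmp becomes 4; next ((max((9 - -2), max(a, b)) > (-6)) && ((8 + tmp) < (b * b))) evaluates to false; next final value -96
price_opt: tmp becomes 20; next (max((9 - -2), max(a, b)) > (-6)) evaluates to true; next ((8 + tmp) < (b * b)) evaluates to false; next final value -480
verdict: not equivalent; witness: a=-4, b=-2


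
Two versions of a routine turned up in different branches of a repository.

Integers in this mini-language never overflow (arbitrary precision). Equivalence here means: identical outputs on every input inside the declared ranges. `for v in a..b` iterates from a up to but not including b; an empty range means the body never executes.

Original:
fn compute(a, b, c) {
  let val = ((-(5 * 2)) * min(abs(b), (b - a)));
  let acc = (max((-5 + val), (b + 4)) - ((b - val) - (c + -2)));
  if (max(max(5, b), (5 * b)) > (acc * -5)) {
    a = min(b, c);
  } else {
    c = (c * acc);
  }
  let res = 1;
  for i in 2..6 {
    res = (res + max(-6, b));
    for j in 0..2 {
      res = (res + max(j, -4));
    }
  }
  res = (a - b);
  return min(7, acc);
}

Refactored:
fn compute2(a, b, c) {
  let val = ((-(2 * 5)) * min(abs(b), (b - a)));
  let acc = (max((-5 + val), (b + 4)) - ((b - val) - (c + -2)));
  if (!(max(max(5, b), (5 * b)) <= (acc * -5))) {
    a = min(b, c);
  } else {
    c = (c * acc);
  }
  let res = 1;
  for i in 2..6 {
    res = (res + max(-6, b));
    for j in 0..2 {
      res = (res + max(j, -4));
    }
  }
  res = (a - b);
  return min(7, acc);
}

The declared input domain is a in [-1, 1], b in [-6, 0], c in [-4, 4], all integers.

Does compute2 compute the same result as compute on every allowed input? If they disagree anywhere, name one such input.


Equivalent — the differences include boolean connective usage differs; comparison usage differs, yet no declared input distinguishes the two.
Spot check at a=1, b=-4, c=0 — compute: val := 50 | acc := 97 | (max(max(5, b), (5 * b)) > (acc * -5)): true | a := -4 | res := 1 | iter i=2: | res := -3 | iter j=0: | res := -3 | iter j=1: | res := -2 | iter i=3: | res := -6 | iter j=0: | res := -6 | iter j=1: | res := -5 | iter i=4: | res := -9 | iter j=0: | res := -9 | iter j=1: | res := -8 | iter i=5: | res := -12 | iter j=0: | res := -12 | iter j=1: | res := -11 | res := 0 | result 7. compute2: val := 50 | acc := 97 | (!(max(max(5, b), (5 * b)) <= (acc * -5))): true | a := -4 | res := 1 | iter i=2: | res := -3 | iter j=0: | res := -3 | iter j=1: | res := -2 | iter i=3: | res := -6 | iter j=0: | res := -6 | iter j=1: | res := -5 | iter i=4: | res := -9 | iter j=0: | res := -9 | iter j=1: | res := -8 | iter i=5: | res := -12 | iter j=0: | res := -12 | iter j=1: | res := -11 | res := 0 | result 7. Both give 7.
Checked all 189 inputs in the declared domain: the outputs agree on every one.
verdict: equivalent


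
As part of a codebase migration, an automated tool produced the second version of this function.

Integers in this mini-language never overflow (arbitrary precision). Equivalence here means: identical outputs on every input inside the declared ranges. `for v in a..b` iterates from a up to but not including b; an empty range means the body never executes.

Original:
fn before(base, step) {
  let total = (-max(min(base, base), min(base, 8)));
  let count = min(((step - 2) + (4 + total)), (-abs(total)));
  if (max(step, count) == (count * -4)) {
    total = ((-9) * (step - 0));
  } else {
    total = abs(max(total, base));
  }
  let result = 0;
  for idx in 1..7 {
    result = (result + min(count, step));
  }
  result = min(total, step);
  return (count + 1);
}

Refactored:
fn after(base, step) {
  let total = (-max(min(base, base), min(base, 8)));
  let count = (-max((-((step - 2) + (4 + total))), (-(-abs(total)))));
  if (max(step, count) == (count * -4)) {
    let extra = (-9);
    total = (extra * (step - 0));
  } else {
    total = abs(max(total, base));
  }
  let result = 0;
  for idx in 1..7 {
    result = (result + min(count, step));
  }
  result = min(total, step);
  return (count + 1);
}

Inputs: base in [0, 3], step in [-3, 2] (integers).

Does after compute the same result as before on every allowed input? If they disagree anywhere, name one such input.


The two versions differ — the changes include local variable names differ, plus statement counts differ, plus min/max/abs usage differs.
As a probe, take base=3, step=-1: before runs total becomes -3; next count becomes -3; next (max(step, count) == (count * -4)) evaluates to false; next total becomes 3; next result becomes 0; next at idx=1:; next result becomes -3; next at idx=2:; next result becomes -6; next at idx=3:; next result becomes -9; next at idx=4:; next result becomes -12; next at idx=5:; next result becomes -15; next at idx=6:; next result becomes -18; next result becomes -1; next final value -2; after runs total becomes -3; next count becomes -3; next (max(step, count) == (count * -4)) evaluates to false; next total becomes 3; next result becomes 0; next at idx=1:; next result becomes -3; next at idx=2:; next result becomes -6; next at idx=3:; next result becomes -9; next at idx=4:; next result becomes -12; next at idx=5:; next result becomes -15; next at idx=6:; next result becomes -18; next result becomes -1; next final value -2; both end at -2.
Across all 24 domain points the two functions coincide.
verdict: equivalent


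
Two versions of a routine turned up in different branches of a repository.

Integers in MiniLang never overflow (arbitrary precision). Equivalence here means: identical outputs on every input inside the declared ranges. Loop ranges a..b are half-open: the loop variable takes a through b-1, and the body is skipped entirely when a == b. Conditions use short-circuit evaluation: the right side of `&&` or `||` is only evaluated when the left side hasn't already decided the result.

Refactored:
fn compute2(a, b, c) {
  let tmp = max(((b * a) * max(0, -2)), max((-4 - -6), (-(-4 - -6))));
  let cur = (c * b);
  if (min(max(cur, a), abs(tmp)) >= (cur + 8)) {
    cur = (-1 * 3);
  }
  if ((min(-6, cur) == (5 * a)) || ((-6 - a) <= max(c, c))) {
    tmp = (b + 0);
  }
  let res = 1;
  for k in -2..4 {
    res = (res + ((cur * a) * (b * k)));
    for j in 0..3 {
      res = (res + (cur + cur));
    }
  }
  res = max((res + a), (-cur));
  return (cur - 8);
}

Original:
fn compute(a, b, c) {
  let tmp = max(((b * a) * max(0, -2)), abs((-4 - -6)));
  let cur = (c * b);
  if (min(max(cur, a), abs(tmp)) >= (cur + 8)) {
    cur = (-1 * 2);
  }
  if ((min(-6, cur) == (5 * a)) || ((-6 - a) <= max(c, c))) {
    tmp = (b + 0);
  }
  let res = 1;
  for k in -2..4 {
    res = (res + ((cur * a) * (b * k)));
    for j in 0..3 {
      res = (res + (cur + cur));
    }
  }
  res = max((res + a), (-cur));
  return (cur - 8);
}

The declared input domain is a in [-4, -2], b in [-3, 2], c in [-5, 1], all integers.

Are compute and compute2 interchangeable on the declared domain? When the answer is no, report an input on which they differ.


The rewrite breaks on a=-2, b=2, c=-5, where the results are -10 and -11.
compute: tmp becomes 2; next cur becomes -10; next (min(max(cur, a), abs(tmp)) >= (cur + 8)) evaluates to true; next cur becomes -2; next ((min(-6, cur) == (5 * a)) || ((-6 - a) <= max(c, c))) evaluates to false; next res becomes 1; next at k=-2:; next res becomes -15; next at j=0:; next res becomes -19; next at j=1:; next res becomes -23; next at j=2:; next res becomes -27; next at k=-1:; next res becomes -35; next at j=0:; next res becomes -39; next at j=1:; next res becomes -43; next at j=2:; next res becomes -47; next at k=0:; next res becomes -47; next at j=0:; next res becomes -51; next at j=1:; next res becomes -55; next at j=2:; next res becomes -59; next at k=1:; next res becomes -51; next at j=0:; next res becomes -55; next at j=1:; next res becomes -59; next at j=2:; next res becomes -63; next at k=2:; next res becomes -47; next at j=0:; next res becomes -51; next at j=1:; next res becomes -55; next at j=2:; next res becomes -59; next at k=3:; next res becomes -35; next at j=0:; next res becomes -39; next at j=1:; next res becomes -43; next at j=2:; next res becomes -47; next res becomes 2; next final value -10
compute2: tmp becomes 2; next cur becomes -10; next (min(max(cur, a), abs(tmp)) >= (cur + 8)) evaluates to true; next cur becomes -3; next ((min(-6, cur) == (5 * a)) || ((-6 - a) <= max(c, c))) evaluates to false; next res becomes 1; next at k=-2:; next res becomes -23; next at j=0:; next res becomes -29; next at j=1:; next res becomes -35; next at j=2:; next res becomes -41; next at k=-1:; next res becomes -53; next at j=0:; next res becomes -59; next at j=1:; next res becomes -65; next at j=2:; next res becomes -71; next at k=0:; next res becomes -71; next at j=0:; next res becomes -77; next at j=1:; next res becomes -83; next at j=2:; next res becomes -89; next at k=1:; next res becomes -77; next at j=0:; next res becomes -83; next at j=1:; next res becomes -89; next at j=2:; next res becomes -95; next at k=2:; next res becomes -71; next at j=0:; next res becomes -77; next at j=1:; next res becomes -83; next at j=2:; next res becomes -89; next at k=3:; next res becomes -53; next at j=0:; next res becomes -59; next at j=1:; next res becomes -65; next at j=2:; next res becomes -71; next res becomes 3; next final value -11
verdict: not equivalent; witness: a=-2, b=2, c=-5
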